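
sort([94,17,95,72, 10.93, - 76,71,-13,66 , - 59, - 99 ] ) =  [ - 99, - 76, - 59, - 13,10.93,17,66,71, 72,  94, 95]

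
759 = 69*11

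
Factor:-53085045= -3^1*5^1 * 13^1*272231^1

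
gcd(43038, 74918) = 1594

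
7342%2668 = 2006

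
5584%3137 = 2447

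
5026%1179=310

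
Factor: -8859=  - 3^1*2953^1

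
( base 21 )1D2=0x2cc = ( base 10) 716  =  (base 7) 2042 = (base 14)392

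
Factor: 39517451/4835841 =3^ (- 1 ) * 4523^1*8737^1*1611947^( - 1)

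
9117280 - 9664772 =-547492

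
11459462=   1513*7574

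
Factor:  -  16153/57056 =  - 2^ ( - 5 ) *29^1*557^1*1783^( -1)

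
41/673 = 41/673=0.06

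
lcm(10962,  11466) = 997542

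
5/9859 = 5/9859 = 0.00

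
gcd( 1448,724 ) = 724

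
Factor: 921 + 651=2^2 * 3^1 * 131^1 = 1572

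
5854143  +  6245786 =12099929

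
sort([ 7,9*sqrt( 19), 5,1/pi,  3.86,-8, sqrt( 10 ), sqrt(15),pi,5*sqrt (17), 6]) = [ - 8,1/pi,  pi,sqrt( 10 ),3.86,sqrt( 15),5, 6, 7, 5*sqrt( 17),  9 * sqrt( 19 ) ] 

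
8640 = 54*160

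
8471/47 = 8471/47 = 180.23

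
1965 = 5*393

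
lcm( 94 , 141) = 282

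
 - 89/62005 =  - 1 + 61916/62005= -0.00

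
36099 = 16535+19564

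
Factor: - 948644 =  - 2^2*237161^1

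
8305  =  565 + 7740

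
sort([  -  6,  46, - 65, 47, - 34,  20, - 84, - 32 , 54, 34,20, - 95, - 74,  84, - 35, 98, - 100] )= [ - 100 ,- 95, - 84, - 74, - 65, - 35, - 34  , - 32, - 6 , 20,  20, 34, 46, 47,  54 , 84, 98 ] 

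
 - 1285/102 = -13 + 41/102 =-12.60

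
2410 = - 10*(  -  241)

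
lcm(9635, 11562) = 57810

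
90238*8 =721904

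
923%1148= 923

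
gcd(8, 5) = 1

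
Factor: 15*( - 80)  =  -1200 = - 2^4*3^1*5^2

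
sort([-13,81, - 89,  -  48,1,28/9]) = [ - 89, - 48,  -  13,1,28/9,81]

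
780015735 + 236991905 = 1017007640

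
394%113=55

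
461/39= 11 + 32/39 = 11.82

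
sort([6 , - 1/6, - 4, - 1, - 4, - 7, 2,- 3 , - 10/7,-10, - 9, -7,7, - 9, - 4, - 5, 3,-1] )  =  [ - 10, - 9, - 9 , -7, - 7, - 5, - 4, - 4, - 4 , - 3, - 10/7 , - 1, - 1,- 1/6, 2, 3, 6 , 7]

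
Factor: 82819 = 11^1*7529^1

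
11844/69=3948/23 = 171.65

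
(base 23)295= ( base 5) 20040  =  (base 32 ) 17m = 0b10011110110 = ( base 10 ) 1270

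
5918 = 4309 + 1609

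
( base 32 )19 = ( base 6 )105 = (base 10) 41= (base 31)1A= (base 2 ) 101001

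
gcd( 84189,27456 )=3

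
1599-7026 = -5427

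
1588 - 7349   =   - 5761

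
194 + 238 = 432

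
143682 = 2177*66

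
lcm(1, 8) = 8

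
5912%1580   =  1172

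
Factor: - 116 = - 2^2 * 29^1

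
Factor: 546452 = 2^2*67^1*2039^1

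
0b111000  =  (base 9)62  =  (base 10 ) 56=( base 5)211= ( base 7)110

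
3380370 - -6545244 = 9925614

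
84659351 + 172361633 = 257020984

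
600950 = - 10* ( - 60095)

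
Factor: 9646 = 2^1*7^1*13^1*53^1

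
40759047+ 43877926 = 84636973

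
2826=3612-786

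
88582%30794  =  26994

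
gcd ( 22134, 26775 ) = 357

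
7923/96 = 82 + 17/32 = 82.53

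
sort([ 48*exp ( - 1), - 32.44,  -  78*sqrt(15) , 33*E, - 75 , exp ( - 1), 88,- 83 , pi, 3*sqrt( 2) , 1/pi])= [ - 78*sqrt(15), - 83, - 75, - 32.44,1/pi,exp(- 1), pi , 3 * sqrt( 2),48  *exp(-1) , 88,  33*E] 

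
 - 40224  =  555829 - 596053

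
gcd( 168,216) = 24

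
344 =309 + 35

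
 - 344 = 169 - 513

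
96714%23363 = 3262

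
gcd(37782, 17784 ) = 18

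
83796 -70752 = 13044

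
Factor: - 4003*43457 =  - 4003^1*43457^1 = -173958371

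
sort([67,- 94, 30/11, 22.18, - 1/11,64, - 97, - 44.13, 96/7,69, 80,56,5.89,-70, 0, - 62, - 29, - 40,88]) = [ -97, - 94, - 70,-62 ,-44.13, - 40, - 29, - 1/11, 0,30/11, 5.89  ,  96/7,22.18,56, 64,67, 69,80,  88] 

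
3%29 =3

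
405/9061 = 405/9061 = 0.04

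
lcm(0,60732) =0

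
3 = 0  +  3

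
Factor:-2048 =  - 2^11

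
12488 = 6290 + 6198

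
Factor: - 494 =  - 2^1*13^1*19^1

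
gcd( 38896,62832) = 2992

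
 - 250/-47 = 5+15/47 = 5.32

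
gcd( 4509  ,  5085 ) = 9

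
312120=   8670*36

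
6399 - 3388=3011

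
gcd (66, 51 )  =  3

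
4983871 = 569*8759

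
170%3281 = 170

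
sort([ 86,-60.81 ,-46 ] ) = [ - 60.81, - 46, 86 ] 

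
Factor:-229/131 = -131^( - 1 )*229^1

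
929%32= 1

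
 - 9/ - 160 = 9/160 = 0.06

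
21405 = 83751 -62346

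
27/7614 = 1/282 = 0.00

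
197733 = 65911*3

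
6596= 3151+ 3445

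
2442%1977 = 465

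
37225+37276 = 74501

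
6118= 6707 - 589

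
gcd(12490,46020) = 10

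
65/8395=13/1679 = 0.01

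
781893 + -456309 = 325584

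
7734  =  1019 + 6715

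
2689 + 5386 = 8075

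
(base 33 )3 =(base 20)3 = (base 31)3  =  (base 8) 3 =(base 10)3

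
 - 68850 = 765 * ( - 90 ) 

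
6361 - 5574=787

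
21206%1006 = 80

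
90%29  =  3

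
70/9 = 70/9 = 7.78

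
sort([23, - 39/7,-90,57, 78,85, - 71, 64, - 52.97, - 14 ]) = [ - 90,- 71,  -  52.97, - 14 , - 39/7,23, 57, 64  ,  78, 85 ]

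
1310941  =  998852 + 312089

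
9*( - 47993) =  - 431937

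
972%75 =72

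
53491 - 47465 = 6026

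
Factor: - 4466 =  - 2^1*7^1*11^1*29^1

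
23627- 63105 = - 39478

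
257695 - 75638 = 182057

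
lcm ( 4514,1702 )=103822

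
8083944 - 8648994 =- 565050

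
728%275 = 178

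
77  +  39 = 116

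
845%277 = 14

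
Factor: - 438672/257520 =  - 247/145 = - 5^( - 1)*13^1 * 19^1*29^( - 1) 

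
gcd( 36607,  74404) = 1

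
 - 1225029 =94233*( - 13 ) 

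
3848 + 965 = 4813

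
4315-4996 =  - 681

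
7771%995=806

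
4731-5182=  - 451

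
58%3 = 1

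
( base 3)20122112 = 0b1001011101111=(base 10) 4847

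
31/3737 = 31/3737 = 0.01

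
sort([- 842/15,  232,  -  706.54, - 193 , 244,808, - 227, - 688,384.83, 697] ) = [-706.54 ,  -  688, - 227,  -  193,-842/15,232 , 244 , 384.83, 697, 808] 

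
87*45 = 3915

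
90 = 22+68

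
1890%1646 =244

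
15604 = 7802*2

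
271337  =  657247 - 385910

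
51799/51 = 3047/3= 1015.67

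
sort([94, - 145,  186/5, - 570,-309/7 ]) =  [ - 570, - 145, - 309/7, 186/5,94 ]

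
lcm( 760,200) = 3800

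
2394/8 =1197/4 = 299.25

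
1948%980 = 968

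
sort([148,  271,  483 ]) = [148,271,  483]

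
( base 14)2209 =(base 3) 22002010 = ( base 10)5889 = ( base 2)1011100000001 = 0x1701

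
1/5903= 1/5903 =0.00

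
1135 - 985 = 150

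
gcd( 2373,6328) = 791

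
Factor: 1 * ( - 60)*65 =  - 3900=-  2^2 * 3^1 * 5^2 * 13^1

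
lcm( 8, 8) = 8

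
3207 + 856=4063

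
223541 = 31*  7211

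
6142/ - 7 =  - 878 + 4/7=- 877.43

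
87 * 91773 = 7984251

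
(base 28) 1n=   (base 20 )2B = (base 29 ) 1M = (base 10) 51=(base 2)110011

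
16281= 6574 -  - 9707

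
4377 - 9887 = -5510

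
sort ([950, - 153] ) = [ - 153, 950 ]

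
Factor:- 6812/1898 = - 262/73 = -  2^1*73^ ( - 1)*131^1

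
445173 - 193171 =252002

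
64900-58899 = 6001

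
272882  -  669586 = -396704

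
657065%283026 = 91013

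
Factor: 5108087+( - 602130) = 4505957 =199^1*22643^1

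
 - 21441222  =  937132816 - 958574038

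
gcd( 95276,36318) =2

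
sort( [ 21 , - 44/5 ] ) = [ - 44/5,21]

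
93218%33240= 26738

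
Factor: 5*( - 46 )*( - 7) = 2^1*5^1 * 7^1*23^1= 1610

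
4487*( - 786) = - 3526782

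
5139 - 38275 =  - 33136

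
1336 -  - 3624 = 4960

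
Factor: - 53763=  - 3^1*17921^1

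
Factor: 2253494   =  2^1*23^1*48989^1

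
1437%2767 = 1437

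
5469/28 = 195 + 9/28 = 195.32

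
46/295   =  46/295  =  0.16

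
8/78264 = 1/9783  =  0.00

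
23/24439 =23/24439 = 0.00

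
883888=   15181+868707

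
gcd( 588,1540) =28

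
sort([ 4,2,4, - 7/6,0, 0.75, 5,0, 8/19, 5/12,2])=[-7/6, 0,0,5/12, 8/19,0.75,2,2,4,  4,5 ] 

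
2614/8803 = 2614/8803 = 0.30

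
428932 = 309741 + 119191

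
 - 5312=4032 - 9344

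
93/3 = 31 = 31.00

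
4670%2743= 1927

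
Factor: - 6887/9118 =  - 71/94 = - 2^( - 1 )*47^ ( - 1) * 71^1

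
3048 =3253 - 205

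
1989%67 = 46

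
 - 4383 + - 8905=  - 13288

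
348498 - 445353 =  - 96855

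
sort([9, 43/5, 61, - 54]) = [ - 54,43/5,9,61 ]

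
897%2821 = 897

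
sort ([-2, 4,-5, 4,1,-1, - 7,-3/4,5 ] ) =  [ -7,  -  5, - 2  , - 1,  -  3/4, 1, 4  ,  4, 5]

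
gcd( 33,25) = 1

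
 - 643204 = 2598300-3241504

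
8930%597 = 572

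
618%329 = 289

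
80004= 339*236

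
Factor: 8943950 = 2^1*5^2*113^1*1583^1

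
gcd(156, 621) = 3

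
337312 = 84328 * 4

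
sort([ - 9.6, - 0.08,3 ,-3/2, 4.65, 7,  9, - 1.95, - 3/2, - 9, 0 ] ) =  [-9.6,-9, - 1.95,-3/2, - 3/2, - 0.08, 0, 3,4.65,7,9]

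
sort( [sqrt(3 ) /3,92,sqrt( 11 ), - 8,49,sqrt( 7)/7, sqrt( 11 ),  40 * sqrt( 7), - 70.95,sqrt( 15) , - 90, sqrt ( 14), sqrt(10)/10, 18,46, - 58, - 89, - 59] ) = [ - 90 , - 89,  -  70.95 , - 59, - 58, -8,sqrt (10)/10, sqrt( 7)/7 , sqrt( 3)/3,sqrt ( 11 ) , sqrt( 11 ),sqrt( 14 ),  sqrt( 15), 18, 46,  49, 92, 40*sqrt(7)]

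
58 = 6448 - 6390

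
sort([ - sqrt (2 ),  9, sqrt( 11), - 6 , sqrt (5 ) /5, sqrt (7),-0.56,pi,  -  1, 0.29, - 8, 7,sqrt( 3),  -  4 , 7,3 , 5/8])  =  [-8, - 6,  -  4 , - sqrt(2), - 1,- 0.56 , 0.29,sqrt( 5)/5, 5/8,sqrt( 3 ),sqrt( 7), 3 , pi,sqrt(11) , 7,7,9 ] 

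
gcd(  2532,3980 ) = 4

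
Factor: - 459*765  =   - 3^5*5^1*17^2 = - 351135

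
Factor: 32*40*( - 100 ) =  - 2^10*5^3 =- 128000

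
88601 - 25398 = 63203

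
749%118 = 41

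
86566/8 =10820 + 3/4 = 10820.75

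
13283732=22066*602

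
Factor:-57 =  - 3^1 * 19^1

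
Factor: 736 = 2^5*23^1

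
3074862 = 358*8589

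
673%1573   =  673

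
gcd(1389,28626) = 3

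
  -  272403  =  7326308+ - 7598711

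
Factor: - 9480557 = -9480557^1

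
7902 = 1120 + 6782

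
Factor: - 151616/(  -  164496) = 2^2*3^( - 1)*103^1*149^( - 1) = 412/447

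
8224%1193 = 1066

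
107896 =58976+48920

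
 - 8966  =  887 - 9853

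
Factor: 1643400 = 2^3*3^2*5^2*11^1*83^1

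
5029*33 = 165957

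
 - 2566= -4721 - - 2155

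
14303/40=14303/40 = 357.57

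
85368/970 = 88+4/485 =88.01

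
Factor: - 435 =-3^1*5^1 * 29^1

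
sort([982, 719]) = [ 719,982 ] 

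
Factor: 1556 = 2^2 * 389^1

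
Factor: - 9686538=-2^1*3^2*359^1*1499^1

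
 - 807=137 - 944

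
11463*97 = 1111911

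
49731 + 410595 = 460326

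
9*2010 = 18090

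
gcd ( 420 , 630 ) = 210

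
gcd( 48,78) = 6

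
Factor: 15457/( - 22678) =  - 2^( - 1 )*13^1*17^( - 1 )*23^( - 1) *41^1 = - 533/782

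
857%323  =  211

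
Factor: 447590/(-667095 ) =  - 2^1*3^( - 1 )*311^( - 1 )*313^1 =- 626/933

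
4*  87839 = 351356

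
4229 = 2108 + 2121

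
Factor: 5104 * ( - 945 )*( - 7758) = 2^5*3^5*5^1 * 7^1*11^1 *29^1*431^1   =  37419006240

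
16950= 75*226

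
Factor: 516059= 19^1*157^1*173^1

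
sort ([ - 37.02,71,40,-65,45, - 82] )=[  -  82, - 65, - 37.02,40, 45 , 71]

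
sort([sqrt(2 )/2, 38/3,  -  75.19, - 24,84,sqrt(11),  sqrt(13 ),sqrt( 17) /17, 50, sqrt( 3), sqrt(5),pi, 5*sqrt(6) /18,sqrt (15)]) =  [ -75.19, - 24,sqrt(17) /17,5*sqrt(6)/18, sqrt( 2) /2, sqrt(3),sqrt(5),  pi,sqrt ( 11 ), sqrt(13 ), sqrt(15),  38/3, 50, 84]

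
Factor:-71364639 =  - 3^1*23788213^1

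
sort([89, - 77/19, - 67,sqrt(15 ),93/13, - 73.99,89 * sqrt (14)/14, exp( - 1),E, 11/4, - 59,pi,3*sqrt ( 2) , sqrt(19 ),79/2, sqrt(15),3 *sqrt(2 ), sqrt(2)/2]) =[ - 73.99,-67, - 59, - 77/19,exp (-1 ), sqrt(2) /2,E,11/4,pi, sqrt(15), sqrt(15 ), 3 * sqrt(2),3 *sqrt ( 2)  ,  sqrt( 19 ),  93/13, 89*sqrt(14)/14, 79/2,89]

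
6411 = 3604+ 2807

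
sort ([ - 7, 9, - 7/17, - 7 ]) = [  -  7, - 7,-7/17,9]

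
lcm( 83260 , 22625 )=2081500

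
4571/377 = 12+ 47/377 = 12.12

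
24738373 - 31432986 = -6694613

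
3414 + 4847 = 8261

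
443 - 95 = 348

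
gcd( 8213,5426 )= 1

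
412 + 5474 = 5886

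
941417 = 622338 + 319079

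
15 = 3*5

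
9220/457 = 9220/457 =20.18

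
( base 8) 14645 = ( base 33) 60v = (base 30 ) 78P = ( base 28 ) 8ad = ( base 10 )6565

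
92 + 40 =132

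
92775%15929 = 13130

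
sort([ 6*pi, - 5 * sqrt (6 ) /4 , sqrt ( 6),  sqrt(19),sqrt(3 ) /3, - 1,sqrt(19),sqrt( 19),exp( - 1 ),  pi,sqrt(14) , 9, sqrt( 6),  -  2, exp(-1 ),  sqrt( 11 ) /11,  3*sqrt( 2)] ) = [ - 5 * sqrt(6)/4 , - 2,  -  1, sqrt( 11 ) /11,  exp( - 1 ),exp(-1 ),  sqrt(3 )/3, sqrt(6 ),  sqrt( 6),  pi, sqrt (14),  3*sqrt(2 ),  sqrt( 19 ), sqrt(19 ),  sqrt ( 19 ),9,  6*pi ]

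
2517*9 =22653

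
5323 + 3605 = 8928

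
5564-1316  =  4248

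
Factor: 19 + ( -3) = 16 = 2^4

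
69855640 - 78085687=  - 8230047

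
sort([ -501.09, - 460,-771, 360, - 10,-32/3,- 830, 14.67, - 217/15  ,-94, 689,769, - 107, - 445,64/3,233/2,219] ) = [-830, - 771,-501.09, -460,  -  445, - 107, -94 , - 217/15, - 32/3  , -10,14.67, 64/3, 233/2,219,360,689, 769] 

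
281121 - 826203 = -545082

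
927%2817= 927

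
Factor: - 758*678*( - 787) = 2^2*3^1*113^1*379^1*787^1 = 404458188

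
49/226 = 49/226 = 0.22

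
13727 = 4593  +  9134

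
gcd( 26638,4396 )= 2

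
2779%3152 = 2779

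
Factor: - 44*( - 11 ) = 2^2*11^2 = 484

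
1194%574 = 46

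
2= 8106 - 8104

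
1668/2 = 834 =834.00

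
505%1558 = 505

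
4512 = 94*48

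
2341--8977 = 11318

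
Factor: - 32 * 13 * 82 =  - 2^6 * 13^1*41^1 = - 34112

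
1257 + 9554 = 10811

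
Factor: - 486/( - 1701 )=2/7 = 2^1*7^( - 1)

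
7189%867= 253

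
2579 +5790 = 8369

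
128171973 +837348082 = 965520055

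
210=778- 568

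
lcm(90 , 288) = 1440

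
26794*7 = 187558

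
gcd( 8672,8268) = 4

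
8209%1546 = 479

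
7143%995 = 178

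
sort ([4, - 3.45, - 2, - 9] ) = [ - 9, - 3.45, - 2, 4 ] 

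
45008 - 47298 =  - 2290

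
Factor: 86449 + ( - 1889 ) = 84560 =2^4*5^1*7^1*151^1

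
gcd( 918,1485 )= 27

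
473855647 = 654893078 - 181037431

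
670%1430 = 670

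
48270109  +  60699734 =108969843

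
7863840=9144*860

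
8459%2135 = 2054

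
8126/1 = 8126 = 8126.00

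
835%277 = 4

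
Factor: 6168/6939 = 2^3*3^( - 2) = 8/9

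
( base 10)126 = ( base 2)1111110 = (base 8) 176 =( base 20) 66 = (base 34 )3o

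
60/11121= 20/3707 = 0.01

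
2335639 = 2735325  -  399686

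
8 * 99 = 792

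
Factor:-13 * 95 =-1235= - 5^1*13^1*19^1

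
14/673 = 14/673 = 0.02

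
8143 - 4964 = 3179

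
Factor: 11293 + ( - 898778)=-887485 = - 5^1*17^1 * 53^1 * 197^1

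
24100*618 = 14893800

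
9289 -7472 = 1817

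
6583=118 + 6465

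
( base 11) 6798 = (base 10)8940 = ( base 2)10001011101100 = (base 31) 99c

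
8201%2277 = 1370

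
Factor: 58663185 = 3^1*5^1 * 7^1* 701^1*797^1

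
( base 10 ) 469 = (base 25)IJ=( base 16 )1d5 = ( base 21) 117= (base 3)122101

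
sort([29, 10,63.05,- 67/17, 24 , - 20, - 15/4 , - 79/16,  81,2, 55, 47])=[ - 20, - 79/16,-67/17, - 15/4, 2, 10, 24,29,47,55, 63.05, 81]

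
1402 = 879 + 523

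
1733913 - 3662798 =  - 1928885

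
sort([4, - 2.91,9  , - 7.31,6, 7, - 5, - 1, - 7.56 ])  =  [ - 7.56, - 7.31,- 5, - 2.91, - 1,4,6, 7,9 ] 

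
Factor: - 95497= -29^1*37^1*89^1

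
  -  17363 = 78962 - 96325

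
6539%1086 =23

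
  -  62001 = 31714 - 93715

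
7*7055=49385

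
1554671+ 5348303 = 6902974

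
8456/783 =10 + 626/783 = 10.80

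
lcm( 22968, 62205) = 1492920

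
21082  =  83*254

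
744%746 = 744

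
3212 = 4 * 803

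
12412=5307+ 7105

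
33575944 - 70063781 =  - 36487837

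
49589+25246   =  74835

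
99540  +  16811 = 116351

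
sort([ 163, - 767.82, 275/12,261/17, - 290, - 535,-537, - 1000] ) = [ - 1000,-767.82,-537, - 535,  -  290, 261/17,275/12, 163 ] 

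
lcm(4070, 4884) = 24420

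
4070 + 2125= 6195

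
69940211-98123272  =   - 28183061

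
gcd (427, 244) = 61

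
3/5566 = 3/5566 = 0.00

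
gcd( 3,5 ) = 1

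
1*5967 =5967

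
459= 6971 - 6512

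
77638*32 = 2484416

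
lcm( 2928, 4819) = 231312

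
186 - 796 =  - 610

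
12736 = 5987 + 6749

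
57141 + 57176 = 114317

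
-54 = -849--795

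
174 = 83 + 91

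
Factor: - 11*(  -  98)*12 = 12936  =  2^3*3^1*7^2*11^1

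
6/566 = 3/283 = 0.01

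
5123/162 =31 + 101/162 = 31.62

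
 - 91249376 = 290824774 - 382074150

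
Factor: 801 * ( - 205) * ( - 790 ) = 129721950 = 2^1*3^2*5^2*41^1* 79^1*89^1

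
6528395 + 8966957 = 15495352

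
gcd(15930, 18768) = 6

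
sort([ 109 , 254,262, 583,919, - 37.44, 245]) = [ - 37.44, 109 , 245  ,  254, 262,583, 919 ] 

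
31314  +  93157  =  124471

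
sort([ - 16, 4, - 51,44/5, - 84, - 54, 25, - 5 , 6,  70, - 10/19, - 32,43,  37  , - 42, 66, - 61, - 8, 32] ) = [ - 84 ,-61, - 54,  -  51, - 42, - 32, - 16, - 8,- 5, - 10/19, 4,  6, 44/5, 25, 32  ,  37,  43 , 66, 70 ]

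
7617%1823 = 325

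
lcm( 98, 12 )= 588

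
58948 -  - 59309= 118257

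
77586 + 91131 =168717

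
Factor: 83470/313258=5^1*11^( - 1 )*17^1*29^( - 1 )  =  85/319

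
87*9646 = 839202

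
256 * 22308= 5710848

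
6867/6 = 2289/2 = 1144.50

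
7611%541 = 37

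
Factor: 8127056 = 2^4*7^1*149^1*487^1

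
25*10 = 250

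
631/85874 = 631/85874 = 0.01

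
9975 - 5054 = 4921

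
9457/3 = 3152+1/3 =3152.33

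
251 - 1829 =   -  1578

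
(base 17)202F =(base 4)2122103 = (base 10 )9875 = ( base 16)2693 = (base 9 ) 14482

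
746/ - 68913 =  - 1 +68167/68913 = - 0.01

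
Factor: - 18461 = -18461^1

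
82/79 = 82/79 = 1.04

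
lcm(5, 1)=5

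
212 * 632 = 133984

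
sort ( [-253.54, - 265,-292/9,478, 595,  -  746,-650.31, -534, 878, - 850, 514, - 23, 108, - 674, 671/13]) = [ - 850,  -  746, - 674, - 650.31, - 534 ,-265,-253.54,- 292/9,-23, 671/13, 108, 478, 514, 595,  878]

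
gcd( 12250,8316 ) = 14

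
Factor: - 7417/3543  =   - 3^( - 1 )  *1181^( - 1)*7417^1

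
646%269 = 108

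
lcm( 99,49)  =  4851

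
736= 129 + 607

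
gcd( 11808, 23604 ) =12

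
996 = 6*166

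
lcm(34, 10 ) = 170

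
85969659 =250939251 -164969592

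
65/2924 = 65/2924= 0.02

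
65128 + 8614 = 73742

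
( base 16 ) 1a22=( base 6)50550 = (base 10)6690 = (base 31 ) 6TP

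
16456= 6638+9818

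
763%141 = 58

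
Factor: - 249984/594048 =-93/221 = - 3^1*13^(-1)*17^ ( - 1) * 31^1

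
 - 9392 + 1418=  - 7974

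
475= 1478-1003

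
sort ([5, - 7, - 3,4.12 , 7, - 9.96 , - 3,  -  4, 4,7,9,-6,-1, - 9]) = [-9.96, - 9, - 7,-6,-4,  -  3, - 3 ,  -  1, 4 , 4.12,5,7 , 7, 9]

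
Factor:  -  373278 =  - 2^1 * 3^1*62213^1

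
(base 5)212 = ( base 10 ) 57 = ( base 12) 49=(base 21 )2F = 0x39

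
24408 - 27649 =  - 3241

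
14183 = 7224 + 6959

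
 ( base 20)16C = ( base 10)532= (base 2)1000010100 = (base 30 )hm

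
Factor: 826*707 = 2^1*7^2*59^1*101^1 = 583982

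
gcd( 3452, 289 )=1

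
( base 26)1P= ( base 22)27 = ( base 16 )33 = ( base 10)51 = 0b110011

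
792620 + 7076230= 7868850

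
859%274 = 37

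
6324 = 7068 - 744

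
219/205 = 219/205 = 1.07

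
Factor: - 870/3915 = -2^1*3^( - 2) = - 2/9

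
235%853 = 235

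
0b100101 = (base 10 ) 37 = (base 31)16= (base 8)45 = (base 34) 13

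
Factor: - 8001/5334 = - 2^(  -  1)*3^1 = -3/2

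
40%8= 0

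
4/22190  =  2/11095 = 0.00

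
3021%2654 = 367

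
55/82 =55/82 = 0.67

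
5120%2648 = 2472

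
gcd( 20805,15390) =285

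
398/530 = 199/265 = 0.75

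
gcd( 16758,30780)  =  342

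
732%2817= 732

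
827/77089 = 827/77089 = 0.01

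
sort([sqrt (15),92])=[sqrt( 15), 92]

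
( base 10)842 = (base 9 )1135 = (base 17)2f9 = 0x34A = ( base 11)6a6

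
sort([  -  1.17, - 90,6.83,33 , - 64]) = [ - 90, - 64, - 1.17 , 6.83, 33]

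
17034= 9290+7744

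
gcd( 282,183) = 3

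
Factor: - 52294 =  - 2^1*11^1*2377^1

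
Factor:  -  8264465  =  -5^1*11^1*17^1*8839^1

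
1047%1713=1047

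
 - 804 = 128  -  932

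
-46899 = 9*(-5211)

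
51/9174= 17/3058 = 0.01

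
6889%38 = 11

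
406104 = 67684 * 6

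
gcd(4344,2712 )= 24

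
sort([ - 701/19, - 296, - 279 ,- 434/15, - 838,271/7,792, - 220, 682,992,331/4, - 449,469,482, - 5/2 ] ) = [-838, - 449, - 296, - 279 , - 220, - 701/19, - 434/15, - 5/2,271/7,331/4,469,482 , 682,792, 992]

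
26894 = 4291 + 22603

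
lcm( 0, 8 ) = 0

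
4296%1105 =981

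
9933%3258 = 159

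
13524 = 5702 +7822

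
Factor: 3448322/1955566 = 79^( - 1)*967^1*1783^1 * 12377^( - 1) = 1724161/977783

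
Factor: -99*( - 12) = 1188  =  2^2*3^3*11^1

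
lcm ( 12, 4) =12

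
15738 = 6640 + 9098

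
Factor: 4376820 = 2^2*3^1*5^1*7^1 * 17^1*613^1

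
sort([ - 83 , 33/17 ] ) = [ - 83, 33/17]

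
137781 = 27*5103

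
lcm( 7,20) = 140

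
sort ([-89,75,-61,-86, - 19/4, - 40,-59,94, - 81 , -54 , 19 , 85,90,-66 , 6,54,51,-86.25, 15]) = [ - 89, - 86.25 ,-86, - 81,  -  66,-61,- 59,-54,-40 , - 19/4,6,15, 19 , 51, 54 , 75,85 , 90,94]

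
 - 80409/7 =-11487 = - 11487.00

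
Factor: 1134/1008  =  2^(-3 )*3^2 =9/8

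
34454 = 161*214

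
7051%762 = 193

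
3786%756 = 6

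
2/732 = 1/366 = 0.00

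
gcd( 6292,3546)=2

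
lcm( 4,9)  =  36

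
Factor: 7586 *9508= 2^3*2377^1 * 3793^1 =72127688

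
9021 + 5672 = 14693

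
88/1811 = 88/1811 = 0.05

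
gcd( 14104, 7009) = 43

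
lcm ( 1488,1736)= 10416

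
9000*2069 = 18621000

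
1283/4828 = 1283/4828 = 0.27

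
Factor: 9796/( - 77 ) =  - 2^2*7^( - 1) * 11^( - 1 )*31^1 * 79^1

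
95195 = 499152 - 403957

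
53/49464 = 53/49464 = 0.00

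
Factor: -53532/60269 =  - 2^2*3^2*11^( - 1) * 1487^1*5479^ ( - 1 )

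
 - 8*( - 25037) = 200296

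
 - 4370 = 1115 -5485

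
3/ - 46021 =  -3/46021= - 0.00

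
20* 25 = 500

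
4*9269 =37076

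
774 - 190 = 584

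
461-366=95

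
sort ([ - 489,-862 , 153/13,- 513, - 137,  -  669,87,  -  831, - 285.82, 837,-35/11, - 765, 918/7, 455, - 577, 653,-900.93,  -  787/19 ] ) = [ - 900.93, -862,  -  831, - 765, -669, - 577,-513,-489, - 285.82,- 137, - 787/19, - 35/11, 153/13, 87 , 918/7, 455,653,837 ]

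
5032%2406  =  220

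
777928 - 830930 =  - 53002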